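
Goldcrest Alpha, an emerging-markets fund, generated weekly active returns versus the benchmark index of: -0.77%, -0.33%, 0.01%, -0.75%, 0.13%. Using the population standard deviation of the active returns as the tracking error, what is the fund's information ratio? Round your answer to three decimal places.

-0.916

μ = (-0.77 − 0.33 + 0.01 − 0.75 + 0.13) / 5 = -0.3420%
Σ(r − μ)² = 0.6965; population σ = √(0.6965/5) = 0.3732%
IR = μ / tracking error = -0.3420 / 0.3732 = -0.9164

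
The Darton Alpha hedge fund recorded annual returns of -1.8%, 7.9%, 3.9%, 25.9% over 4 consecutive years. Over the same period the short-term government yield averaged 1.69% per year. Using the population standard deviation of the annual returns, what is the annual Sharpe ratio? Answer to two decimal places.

Mean return r̄ = 35.90 / 4 = 8.9750%
Σ(r − r̄)² = (-1.8 − 8.9750)² + (7.9 − 8.9750)² + (3.9 − 8.9750)² + … = 429.4675
σ = √[429.4675 / 4] = 10.3618%
Sharpe = (r̄ − rf) / σ = (8.9750 − 1.69) / 10.3618 = 7.2850 / 10.3618 = 0.7031

0.70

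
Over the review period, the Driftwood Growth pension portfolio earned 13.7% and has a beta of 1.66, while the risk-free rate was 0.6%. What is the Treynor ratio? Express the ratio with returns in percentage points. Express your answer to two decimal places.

Treynor = (Rp − Rf) / β = (13.7% − 0.6%) / 1.66 = 13.10 / 1.66 = 7.8916

7.89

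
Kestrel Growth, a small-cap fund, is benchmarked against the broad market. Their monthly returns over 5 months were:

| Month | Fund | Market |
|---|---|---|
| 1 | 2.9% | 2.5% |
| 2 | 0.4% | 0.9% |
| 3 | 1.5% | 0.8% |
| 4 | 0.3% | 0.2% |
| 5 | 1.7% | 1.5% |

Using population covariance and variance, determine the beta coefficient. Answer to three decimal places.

r̄p = 1.3600%,  r̄m = 1.1800%
Cov = Σ(rp − r̄p)(rm − r̄m) / 5 = 0.6792
Var(rm) = Σ(rm − r̄m)² / 5 = 0.6056
β = Cov / Var = 0.6792 / 0.6056 = 1.1215

1.122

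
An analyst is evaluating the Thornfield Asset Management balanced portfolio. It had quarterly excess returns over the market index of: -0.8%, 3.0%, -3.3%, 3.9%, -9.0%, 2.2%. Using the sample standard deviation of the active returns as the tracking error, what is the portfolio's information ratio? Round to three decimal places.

-0.137

Mean return r̄ = -4.00 / 6 = -0.6667%
Sample σ = √[Σ(r − r̄)² / 5] = √[118.9133 / 5] = √23.7827 = 4.8768%
IR = r̄ / tracking error = -0.6667 / 4.8768 = -0.1367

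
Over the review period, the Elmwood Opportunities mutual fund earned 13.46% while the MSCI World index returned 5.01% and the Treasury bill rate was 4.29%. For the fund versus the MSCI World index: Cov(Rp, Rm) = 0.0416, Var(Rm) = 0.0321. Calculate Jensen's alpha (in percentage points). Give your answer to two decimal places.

8.24

β = Cov / Var = 0.0416 / 0.0321 = 1.2960
E[R] = Rf + β(Rm − Rf) = 4.29% + 1.2960 × (5.01% − 4.29%) = 5.2231%
α = Rp − E[R] = 13.46% − 5.2231% = 8.2369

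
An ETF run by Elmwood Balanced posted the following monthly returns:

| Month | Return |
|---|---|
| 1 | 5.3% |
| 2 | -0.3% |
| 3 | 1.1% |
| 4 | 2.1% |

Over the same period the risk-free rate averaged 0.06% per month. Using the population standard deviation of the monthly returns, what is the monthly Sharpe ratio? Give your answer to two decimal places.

Mean return r̄ = 8.20 / 4 = 2.0500%
Σ(r − r̄)² = (5.3 − 2.0500)² + (-0.3 − 2.0500)² + (1.1 − 2.0500)² + … = 16.9900
population σ = √(16.9900 / 4) = √4.2475 = 2.0609%
Sharpe = (r̄ − rf) / σ = (2.0500 − 0.06) / 2.0609 = 1.9900 / 2.0609 = 0.9656

0.97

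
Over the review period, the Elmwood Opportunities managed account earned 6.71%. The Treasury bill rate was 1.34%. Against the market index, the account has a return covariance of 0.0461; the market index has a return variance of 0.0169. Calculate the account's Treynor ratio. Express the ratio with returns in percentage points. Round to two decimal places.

β = Cov / Var = 0.0461 / 0.0169 = 2.7278
Treynor = (Rp − Rf) / β = (6.71% − 1.34%) / 2.7278 = 5.37 / 2.7278 = 1.9686

1.97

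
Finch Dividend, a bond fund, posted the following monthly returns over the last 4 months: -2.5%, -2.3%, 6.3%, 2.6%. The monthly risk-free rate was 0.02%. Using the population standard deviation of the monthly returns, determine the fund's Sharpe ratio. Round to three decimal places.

Mean return μ = 4.10 / 4 = 1.0250%
Population σ = √[Σ(r − μ)² / 4] = √[53.7875 / 4] = √13.4469 = 3.6670%
Sharpe = (μ − rf) / σ = (1.0250 − 0.02) / 3.6670 = 1.0050 / 3.6670 = 0.2741

0.274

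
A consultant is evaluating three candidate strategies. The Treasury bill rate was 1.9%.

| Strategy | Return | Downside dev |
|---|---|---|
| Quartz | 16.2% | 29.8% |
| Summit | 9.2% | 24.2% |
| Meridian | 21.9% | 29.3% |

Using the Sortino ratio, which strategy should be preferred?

Meridian

Quartz: Sortino ratio = (16.2% − 1.9%) / 29.8% = 0.480
Summit: Sortino ratio = (9.2% − 1.9%) / 24.2% = 0.302
Meridian: Sortino ratio = (21.9% − 1.9%) / 29.3% = 0.683
Highest: Meridian (0.683).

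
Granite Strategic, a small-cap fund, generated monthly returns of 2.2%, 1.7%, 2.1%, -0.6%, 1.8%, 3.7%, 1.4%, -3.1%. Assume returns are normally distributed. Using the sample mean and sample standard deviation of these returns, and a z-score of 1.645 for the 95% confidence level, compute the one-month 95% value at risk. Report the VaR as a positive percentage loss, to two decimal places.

2.28

μ = (2.2 + 1.7 + 2.1 − 0.6 + 1.8 + 3.7 + 1.4 − 3.1) / 8 = 1.1500%
Sample σ = √[Σ(r − μ)² / 7] = √[30.4200 / 7] = √4.3457 = 2.0846%
VaR = −(μ − z·σ) = −(1.1500 − 1.645 × 2.0846) = −(-2.2792) = 2.2792%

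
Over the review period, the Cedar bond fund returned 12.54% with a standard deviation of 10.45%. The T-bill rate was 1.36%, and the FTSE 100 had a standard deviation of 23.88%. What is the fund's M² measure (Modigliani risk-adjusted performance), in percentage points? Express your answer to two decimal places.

Sharpe = (Rp − Rf) / σp = (12.54% − 1.36%) / 10.45% = 1.0699
M² = Rf + Sharpe × σm = 1.36% + 1.0699 × 23.88% = 26.9092%

26.91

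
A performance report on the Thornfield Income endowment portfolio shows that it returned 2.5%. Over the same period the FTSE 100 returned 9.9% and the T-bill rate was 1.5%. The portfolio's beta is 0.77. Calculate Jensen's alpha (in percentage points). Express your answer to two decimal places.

CAPM expected return = Rf + β(Rm − Rf) = 1.5% + 0.77 × (9.9% − 1.5%) = 1.5 + 0.77 × 8.40 = 7.9680%
Jensen's α = Rp − E[R] = 2.5% − 7.9680% = -5.4680

-5.47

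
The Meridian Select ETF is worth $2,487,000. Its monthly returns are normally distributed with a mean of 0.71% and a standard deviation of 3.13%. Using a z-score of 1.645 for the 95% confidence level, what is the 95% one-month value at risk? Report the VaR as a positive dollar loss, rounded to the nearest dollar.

Return at the 95% tail: μ − z·σ = 0.71% − 1.645 × 3.13% = 0.71 − 5.14885 = -4.43885%
VaR = −(-4.43885%) × $2,487,000 = 4.43885% × $2,487,000 = $110,394

$110,394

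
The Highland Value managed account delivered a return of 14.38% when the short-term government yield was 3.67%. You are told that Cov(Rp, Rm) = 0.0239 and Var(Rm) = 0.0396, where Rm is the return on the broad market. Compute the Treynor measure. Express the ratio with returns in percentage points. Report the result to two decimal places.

β = Cov / Var = 0.0239 / 0.0396 = 0.6035
Treynor = (Rp − Rf) / β = (14.38% − 3.67%) / 0.6035 = 10.71 / 0.6035 = 17.7465

17.75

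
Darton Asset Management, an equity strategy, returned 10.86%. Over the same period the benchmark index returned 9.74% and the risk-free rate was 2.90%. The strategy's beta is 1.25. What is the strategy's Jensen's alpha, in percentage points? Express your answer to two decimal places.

CAPM expected return = Rf + β(Rm − Rf) = 2.90% + 1.25 × (9.74% − 2.90%) = 2.9 + 1.25 × 6.84 = 11.4500%
Jensen's α = Rp − E[R] = 10.86% − 11.4500% = -0.5900

-0.59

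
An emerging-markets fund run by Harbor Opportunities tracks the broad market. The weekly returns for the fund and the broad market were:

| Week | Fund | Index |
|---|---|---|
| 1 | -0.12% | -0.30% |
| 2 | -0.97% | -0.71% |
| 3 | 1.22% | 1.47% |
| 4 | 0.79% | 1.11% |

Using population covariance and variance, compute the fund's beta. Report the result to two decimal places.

0.90

r̄p = 0.2300%,  r̄m = 0.3925%
Cov = Σ(rp − r̄p)(rm − r̄m) / 4 = 0.7585
Var(rm) = Σ(rm − r̄m)² / 4 = 0.8427
β = Cov / Var = 0.7585 / 0.8427 = 0.9001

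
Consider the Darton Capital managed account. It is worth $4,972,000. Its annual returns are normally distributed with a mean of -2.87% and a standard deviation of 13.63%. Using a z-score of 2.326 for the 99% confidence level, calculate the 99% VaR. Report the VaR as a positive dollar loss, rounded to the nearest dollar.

$1,718,988

Return at the 99% tail: μ − z·σ = -2.87% − 2.326 × 13.63% = -2.87 − 31.70338 = -34.57338%
VaR = −(-34.57338%) × $4,972,000 = 34.57338% × $4,972,000 = $1,718,988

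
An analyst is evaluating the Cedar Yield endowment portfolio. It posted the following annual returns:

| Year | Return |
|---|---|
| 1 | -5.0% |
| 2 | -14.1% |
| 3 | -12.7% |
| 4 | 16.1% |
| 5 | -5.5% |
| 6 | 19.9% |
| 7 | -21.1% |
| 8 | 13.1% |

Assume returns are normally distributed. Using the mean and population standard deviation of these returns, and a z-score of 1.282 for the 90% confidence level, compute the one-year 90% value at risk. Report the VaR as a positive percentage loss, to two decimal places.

19.72

r̄ = (-5 − 14.1 − 12.7 + 16.1 − 5.5 + 19.9 − 21.1 + 13.1) / 8 = -9.30 / 8 = -1.1625%
Σ(r − r̄)² = (-5 − (-1.1625))² + (-14.1 − (-1.1625))² + (-12.7 − (-1.1625))² + … = 1676.5788
population σ = √(1676.5788 / 8) = √209.5724 = 14.4766%
VaR = −(r̄ − z·σ) = −(-1.1625 − 1.282 × 14.4766) = −(-19.7215) = 19.7215%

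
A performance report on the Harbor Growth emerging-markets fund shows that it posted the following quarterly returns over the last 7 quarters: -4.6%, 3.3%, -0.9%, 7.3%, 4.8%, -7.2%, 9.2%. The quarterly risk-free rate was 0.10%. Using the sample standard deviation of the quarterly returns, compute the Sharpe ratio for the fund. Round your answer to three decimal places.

0.261

r̄ = (-4.6 + 3.3 − 0.9 + 7.3 + 4.8 − 7.2 + 9.2) / 7 = 1.7000%
Σ(r − r̄)² = 225.4400; sample σ = √(225.4400/6) = 6.1297%
Sharpe = (r̄ − rf) / σ = (1.7000 − 0.1) / 6.1297 = 1.6000 / 6.1297 = 0.2610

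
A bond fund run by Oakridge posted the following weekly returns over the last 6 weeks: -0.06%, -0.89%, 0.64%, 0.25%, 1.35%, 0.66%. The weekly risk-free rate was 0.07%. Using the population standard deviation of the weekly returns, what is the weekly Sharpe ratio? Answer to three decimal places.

0.367

r̄ = (-0.06 − 0.89 + 0.64 + 0.25 + 1.35 + 0.66) / 6 = 0.3250%
Population σ = √[Σ(r − r̄)² / 6] = √[2.8922 / 6] = √0.4820 = 0.6943%
Sharpe = (r̄ − rf) / σ = (0.3250 − 0.07) / 0.6943 = 0.2550 / 0.6943 = 0.3673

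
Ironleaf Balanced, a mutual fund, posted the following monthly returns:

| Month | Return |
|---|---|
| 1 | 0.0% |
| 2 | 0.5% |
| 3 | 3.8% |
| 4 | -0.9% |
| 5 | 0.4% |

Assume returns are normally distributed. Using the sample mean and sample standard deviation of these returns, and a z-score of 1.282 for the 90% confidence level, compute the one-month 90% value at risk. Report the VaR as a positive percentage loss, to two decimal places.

1.53

r̄ = (0 + 0.5 + 3.8 − 0.9 + 0.4) / 5 = 3.80 / 5 = 0.7600%
Sample std dev = √[12.7720 / 4] = 1.7869%
VaR = −(r̄ − z·σ) = −(0.7600 − 1.282 × 1.7869) = −(-1.5308) = 1.5308%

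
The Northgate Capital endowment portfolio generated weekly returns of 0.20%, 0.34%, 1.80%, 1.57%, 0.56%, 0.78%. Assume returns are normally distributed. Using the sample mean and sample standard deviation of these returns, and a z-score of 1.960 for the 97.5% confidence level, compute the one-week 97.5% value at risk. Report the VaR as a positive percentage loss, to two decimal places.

Mean return μ = 5.250 / 6 = 0.8750%
Sample σ = √[Σ(r − μ)² / 5] = √[2.1888 / 5] = √0.4378 = 0.6617%
VaR = −(μ − z·σ) = −(0.8750 − 1.960 × 0.6617) = −(-0.4219) = 0.4219%

0.42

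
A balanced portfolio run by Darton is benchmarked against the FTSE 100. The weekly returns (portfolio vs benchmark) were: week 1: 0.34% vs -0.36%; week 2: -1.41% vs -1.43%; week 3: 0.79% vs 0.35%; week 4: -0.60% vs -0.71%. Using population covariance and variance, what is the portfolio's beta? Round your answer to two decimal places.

r̄p = -0.2200%,  r̄m = -0.5375%
Cov = Σ(rp − r̄p)(rm − r̄m) / 4 = 0.5309
Var(rm) = Σ(rm − r̄m)² / 4 = 0.4114
β = Cov / Var = 0.5309 / 0.4114 = 1.2905

1.29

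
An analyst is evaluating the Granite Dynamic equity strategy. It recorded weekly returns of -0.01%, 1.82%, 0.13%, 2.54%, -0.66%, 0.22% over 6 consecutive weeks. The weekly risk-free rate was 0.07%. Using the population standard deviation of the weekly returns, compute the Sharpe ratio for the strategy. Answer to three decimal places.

r̄ = (-0.01 + 1.82 + 0.13 + 2.54 − 0.66 + 0.22) / 6 = 4.040 / 6 = 0.6733%
Σ(r − r̄)² = (-0.01 − 0.6733)² + (1.82 − 0.6733)² + … = 7.5447
σ = √[7.5447 / 6] = 1.1214%
Sharpe = (r̄ − rf) / σ = (0.6733 − 0.07) / 1.1214 = 0.6033 / 1.1214 = 0.5380

0.538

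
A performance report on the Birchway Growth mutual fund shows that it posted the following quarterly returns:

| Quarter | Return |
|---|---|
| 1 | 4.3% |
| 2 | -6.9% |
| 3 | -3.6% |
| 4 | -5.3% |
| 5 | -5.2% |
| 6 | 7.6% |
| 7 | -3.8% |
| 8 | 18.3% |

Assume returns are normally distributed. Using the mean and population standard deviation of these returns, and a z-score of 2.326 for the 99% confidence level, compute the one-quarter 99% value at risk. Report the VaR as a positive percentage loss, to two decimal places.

r̄ = (4.3 − 6.9 − 3.6 − 5.3 − 5.2 + 7.6 − 3.8 + 18.3) / 8 = 5.40 / 8 = 0.6750%
Σ(r − r̄)² = 537.6350; population σ = √(537.6350/8) = 8.1978%
VaR = −(r̄ − z·σ) = −(0.6750 − 2.326 × 8.1978) = −(-18.3931) = 18.3931%

18.39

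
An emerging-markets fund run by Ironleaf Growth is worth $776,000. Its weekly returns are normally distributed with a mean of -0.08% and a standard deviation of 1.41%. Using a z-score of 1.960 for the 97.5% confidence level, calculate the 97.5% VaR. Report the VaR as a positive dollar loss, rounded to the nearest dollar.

Return at the 97.5% tail: μ − z·σ = -0.08% − 1.960 × 1.41% = -0.08 − 2.7636 = -2.8436%
VaR = −(-2.8436%) × $776,000 = 2.8436% × $776,000 = $22,066

$22,066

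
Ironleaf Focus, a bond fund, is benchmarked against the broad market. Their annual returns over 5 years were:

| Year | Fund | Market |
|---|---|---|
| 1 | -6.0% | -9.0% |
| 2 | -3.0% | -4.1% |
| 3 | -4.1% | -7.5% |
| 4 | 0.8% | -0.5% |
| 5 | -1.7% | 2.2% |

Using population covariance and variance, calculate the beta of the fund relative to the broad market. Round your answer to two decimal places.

r̄p = -2.8000%,  r̄m = -3.7800%
Cov = Σ(rp − r̄p)(rm − r̄m) / 5 = 7.9980
Var(rm) = Σ(rm − r̄m)² / 5 = 17.5416
β = Cov / Var = 7.9980 / 17.5416 = 0.4559

0.46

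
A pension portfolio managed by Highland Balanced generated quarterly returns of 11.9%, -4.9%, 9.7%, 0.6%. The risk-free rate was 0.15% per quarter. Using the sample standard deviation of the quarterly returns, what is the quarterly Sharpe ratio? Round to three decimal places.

0.531

r̄ = (11.9 − 4.9 + 9.7 + 0.6) / 4 = 4.3250%
Σ(r − r̄)² = (11.9 − 4.3250)² + (-4.9 − 4.3250)² + (9.7 − 4.3250)² + … = 185.2475
sample σ = √(185.2475 / 3) = √61.7492 = 7.8581%
Sharpe = (r̄ − rf) / σ = (4.3250 − 0.15) / 7.8581 = 4.1750 / 7.8581 = 0.5313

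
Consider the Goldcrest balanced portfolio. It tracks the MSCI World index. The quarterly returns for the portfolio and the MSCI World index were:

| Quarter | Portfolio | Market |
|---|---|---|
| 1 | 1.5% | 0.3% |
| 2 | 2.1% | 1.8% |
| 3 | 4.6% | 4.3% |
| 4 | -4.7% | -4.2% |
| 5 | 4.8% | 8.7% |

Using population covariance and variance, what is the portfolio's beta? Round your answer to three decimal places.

0.738

r̄p = 1.6600%,  r̄m = 2.1800%
Cov = Σ(rp − r̄p)(rm − r̄m) / 5 = 13.4832
Var(rm) = Σ(rm − r̄m)² / 5 = 18.2776
β = Cov / Var = 13.4832 / 18.2776 = 0.7377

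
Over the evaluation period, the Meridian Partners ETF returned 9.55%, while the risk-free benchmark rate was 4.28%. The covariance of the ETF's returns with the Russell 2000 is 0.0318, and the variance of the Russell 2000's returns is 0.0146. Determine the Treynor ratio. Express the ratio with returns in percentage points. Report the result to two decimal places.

2.42

β = Cov / Var = 0.0318 / 0.0146 = 2.1781
Treynor = (Rp − Rf) / β = (9.55% − 4.28%) / 2.1781 = 5.27 / 2.1781 = 2.4195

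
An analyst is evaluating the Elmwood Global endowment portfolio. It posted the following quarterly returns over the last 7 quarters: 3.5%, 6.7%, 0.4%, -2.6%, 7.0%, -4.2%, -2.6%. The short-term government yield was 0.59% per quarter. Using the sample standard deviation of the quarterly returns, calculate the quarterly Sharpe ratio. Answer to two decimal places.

0.13

μ = (3.5 + 6.7 + 0.4 − 2.6 + 7 − 4.2 − 2.6) / 7 = 1.1714%
Sample σ = √[Σ(r − μ)² / 6] = √[127.8543 / 6] = √21.3091 = 4.6162%
Sharpe = (μ − rf) / σ = (1.1714 − 0.59) / 4.6162 = 0.5814 / 4.6162 = 0.1259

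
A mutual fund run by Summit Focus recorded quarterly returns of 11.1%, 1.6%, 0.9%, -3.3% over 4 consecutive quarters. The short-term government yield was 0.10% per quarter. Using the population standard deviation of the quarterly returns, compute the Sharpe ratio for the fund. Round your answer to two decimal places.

0.47

Mean return r̄ = 10.30 / 4 = 2.5750%
Population σ = √[Σ(r − r̄)² / 4] = √[110.9475 / 4] = √27.7369 = 5.2666%
Sharpe = (r̄ − rf) / σ = (2.5750 − 0.1) / 5.2666 = 2.4750 / 5.2666 = 0.4699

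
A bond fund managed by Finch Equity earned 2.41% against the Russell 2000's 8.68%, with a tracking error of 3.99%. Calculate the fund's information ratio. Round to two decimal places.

IR = (Rp − Rb) / TE = (2.41% − 8.68%) / 3.99% = -6.27% / 3.99% = -1.5714

-1.57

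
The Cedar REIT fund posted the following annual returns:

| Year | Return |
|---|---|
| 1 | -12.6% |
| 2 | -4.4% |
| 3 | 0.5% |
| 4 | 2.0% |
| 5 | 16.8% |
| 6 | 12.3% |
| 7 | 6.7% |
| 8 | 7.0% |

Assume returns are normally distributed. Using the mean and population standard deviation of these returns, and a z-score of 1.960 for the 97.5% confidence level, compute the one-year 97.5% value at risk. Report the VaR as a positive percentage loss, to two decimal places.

r̄ = (-12.6 − 4.4 + 0.5 + 2 + 16.8 + 12.3 + 6.7 + 7) / 8 = 28.30 / 8 = 3.5375%
Σ(r − r̄)² = (-12.6 − 3.5375)² + (-4.4 − 3.5375)² + … = 609.6788
σ = √[609.6788 / 8] = 8.7298%
VaR = −(r̄ − z·σ) = −(3.5375 − 1.960 × 8.7298) = −(-13.5729) = 13.5729%

13.57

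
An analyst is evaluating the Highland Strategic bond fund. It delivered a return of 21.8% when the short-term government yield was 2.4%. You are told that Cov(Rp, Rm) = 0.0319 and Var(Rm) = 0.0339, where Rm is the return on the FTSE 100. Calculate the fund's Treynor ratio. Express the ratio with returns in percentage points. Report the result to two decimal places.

β = Cov / Var = 0.0319 / 0.0339 = 0.9410
Treynor = (Rp − Rf) / β = (21.8% − 2.4%) / 0.9410 = 19.40 / 0.9410 = 20.6164

20.62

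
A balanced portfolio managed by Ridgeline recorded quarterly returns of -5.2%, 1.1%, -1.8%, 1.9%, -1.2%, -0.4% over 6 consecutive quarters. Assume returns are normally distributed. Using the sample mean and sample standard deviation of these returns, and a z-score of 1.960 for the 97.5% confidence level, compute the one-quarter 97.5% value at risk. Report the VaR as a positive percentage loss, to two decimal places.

r̄ = (-5.2 + 1.1 − 1.8 + 1.9 − 1.2 − 0.4) / 6 = -0.9333%
Σ(r − r̄)² = (-5.2 − (-0.9333))² + (1.1 − (-0.9333))² + … = 31.4733
σ = √[31.4733 / 5] = 2.5089%
VaR = −(r̄ − z·σ) = −(-0.9333 − 1.960 × 2.5089) = −(-5.8507) = 5.8507%

5.85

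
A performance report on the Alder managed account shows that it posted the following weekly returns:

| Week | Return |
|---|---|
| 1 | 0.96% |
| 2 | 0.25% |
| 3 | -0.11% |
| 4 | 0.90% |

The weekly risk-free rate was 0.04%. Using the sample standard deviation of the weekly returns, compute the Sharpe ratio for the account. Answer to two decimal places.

0.89

r̄ = (0.96 + 0.25 − 0.11 + 0.9) / 4 = 2.000 / 4 = 0.5000%
Sample std dev = √[0.8062 / 3] = 0.5184%
Sharpe = (r̄ − rf) / σ = (0.5000 − 0.04) / 0.5184 = 0.4600 / 0.5184 = 0.8873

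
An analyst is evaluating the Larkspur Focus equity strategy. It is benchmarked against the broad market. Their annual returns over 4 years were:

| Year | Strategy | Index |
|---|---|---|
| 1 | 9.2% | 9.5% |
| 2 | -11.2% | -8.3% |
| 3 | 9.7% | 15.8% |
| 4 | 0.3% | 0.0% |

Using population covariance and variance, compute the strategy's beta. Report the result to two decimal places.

r̄p = 2.0000%,  r̄m = 4.2500%
Cov = Σ(rp − r̄p)(rm − r̄m) / 4 = 74.9050
Var(rm) = Σ(rm − r̄m)² / 4 = 84.1325
β = Cov / Var = 74.9050 / 84.1325 = 0.8903

0.89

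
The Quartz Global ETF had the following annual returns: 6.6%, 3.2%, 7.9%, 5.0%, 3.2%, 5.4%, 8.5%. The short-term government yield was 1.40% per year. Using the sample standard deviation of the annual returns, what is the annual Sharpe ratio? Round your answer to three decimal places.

2.037

r̄ = (6.6 + 3.2 + 7.9 + 5 + 3.2 + 5.4 + 8.5) / 7 = 39.80 / 7 = 5.6857%
Σ(r − r̄)² = (6.6 − 5.6857)² + (3.2 − 5.6857)² + (7.9 − 5.6857)² + … = 26.5686
σ = √[26.5686 / 6] = 2.1043%
Sharpe = (r̄ − rf) / σ = (5.6857 − 1.4) / 2.1043 = 4.2857 / 2.1043 = 2.0366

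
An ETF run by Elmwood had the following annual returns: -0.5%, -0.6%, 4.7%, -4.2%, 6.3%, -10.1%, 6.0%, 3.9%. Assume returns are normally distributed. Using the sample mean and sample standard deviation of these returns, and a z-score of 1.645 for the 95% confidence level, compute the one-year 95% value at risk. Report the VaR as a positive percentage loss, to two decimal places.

r̄ = (-0.5 − 0.6 + 4.7 − 4.2 + 6.3 − 10.1 + 6 + 3.9) / 8 = 0.6875%
Σ(r − r̄)² = (-0.5 − 0.6875)² + (-0.6 − 0.6875)² + … = 229.4688
σ = √[229.4688 / 7] = 5.7255%
VaR = −(r̄ − z·σ) = −(0.6875 − 1.645 × 5.7255) = −(-8.7309) = 8.7309%

8.73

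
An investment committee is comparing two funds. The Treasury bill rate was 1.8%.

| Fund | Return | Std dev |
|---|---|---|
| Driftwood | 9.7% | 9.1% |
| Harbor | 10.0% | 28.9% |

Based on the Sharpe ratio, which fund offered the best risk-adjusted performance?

Driftwood

Driftwood: Sharpe ratio = (9.7% − 1.8%) / 9.1% = 0.868
Harbor: Sharpe ratio = (10.0% − 1.8%) / 28.9% = 0.284
Highest: Driftwood (0.868).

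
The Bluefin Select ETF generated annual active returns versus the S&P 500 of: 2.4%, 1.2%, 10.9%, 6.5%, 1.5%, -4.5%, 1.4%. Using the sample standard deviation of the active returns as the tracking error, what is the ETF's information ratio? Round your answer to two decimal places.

Mean return r̄ = 19.40 / 7 = 2.7714%
Σ(r − r̄)² = (2.4 − 2.7714)² + (1.2 − 2.7714)² + (10.9 − 2.7714)² + … = 138.9543
σ = √[138.9543 / 6] = 4.8124%
IR = r̄ / tracking error = 2.7714 / 4.8124 = 0.5759

0.58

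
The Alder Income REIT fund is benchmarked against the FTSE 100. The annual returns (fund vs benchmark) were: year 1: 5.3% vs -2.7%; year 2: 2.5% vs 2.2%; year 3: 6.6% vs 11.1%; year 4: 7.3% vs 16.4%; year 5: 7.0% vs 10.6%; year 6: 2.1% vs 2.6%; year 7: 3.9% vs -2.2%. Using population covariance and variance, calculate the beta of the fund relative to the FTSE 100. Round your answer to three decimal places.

0.208

r̄p = 4.9571%,  r̄m = 5.4286%
Cov = Σ(rp − r̄p)(rm − r̄m) / 7 = 9.5541
Var(rm) = Σ(rm − r̄m)² / 7 = 45.9963
β = Cov / Var = 9.5541 / 45.9963 = 0.2077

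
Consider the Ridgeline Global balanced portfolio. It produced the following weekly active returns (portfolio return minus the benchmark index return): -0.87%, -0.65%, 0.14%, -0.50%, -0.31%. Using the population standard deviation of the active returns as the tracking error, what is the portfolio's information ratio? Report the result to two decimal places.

-1.28

r̄ = (-0.87 − 0.65 + 0.14 − 0.5 − 0.31) / 5 = -0.4380%
Population std dev = √[0.5859 / 5] = 0.3423%
IR = r̄ / tracking error = -0.4380 / 0.3423 = -1.2796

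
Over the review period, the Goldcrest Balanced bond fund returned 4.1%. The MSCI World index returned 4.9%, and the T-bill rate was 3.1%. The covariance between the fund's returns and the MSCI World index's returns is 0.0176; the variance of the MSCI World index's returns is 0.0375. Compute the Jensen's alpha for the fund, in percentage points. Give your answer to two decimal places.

0.16

β = Cov / Var = 0.0176 / 0.0375 = 0.4693
E[R] = Rf + β(Rm − Rf) = 3.1% + 0.4693 × (4.9% − 3.1%) = 3.9447%
α = Rp − E[R] = 4.1% − 3.9447% = 0.1553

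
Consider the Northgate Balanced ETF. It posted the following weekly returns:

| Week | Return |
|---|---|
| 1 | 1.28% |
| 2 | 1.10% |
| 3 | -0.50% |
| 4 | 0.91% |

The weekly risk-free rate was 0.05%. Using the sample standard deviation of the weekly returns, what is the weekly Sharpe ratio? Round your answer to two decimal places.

r̄ = (1.28 + 1.1 − 0.5 + 0.91) / 4 = 0.6975%
Sample std dev = √[1.9805 / 3] = 0.8125%
Sharpe = (r̄ − rf) / σ = (0.6975 − 0.05) / 0.8125 = 0.6475 / 0.8125 = 0.7969

0.80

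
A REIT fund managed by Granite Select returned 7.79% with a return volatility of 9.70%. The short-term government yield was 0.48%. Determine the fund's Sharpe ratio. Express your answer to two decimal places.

0.75

Sharpe = (Rp − Rf) / σp = (7.79% − 0.48%) / 9.70% = 7.31% / 9.70% = 0.7536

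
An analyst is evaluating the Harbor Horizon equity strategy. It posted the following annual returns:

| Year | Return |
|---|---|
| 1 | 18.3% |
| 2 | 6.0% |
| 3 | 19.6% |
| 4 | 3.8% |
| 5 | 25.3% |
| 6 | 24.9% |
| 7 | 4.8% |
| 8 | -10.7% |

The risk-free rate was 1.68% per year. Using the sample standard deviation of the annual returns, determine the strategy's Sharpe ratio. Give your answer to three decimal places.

0.780

μ = (18.3 + 6 + 19.6 + 3.8 + 25.3 + 24.9 + 4.8 − 10.7) / 8 = 11.5000%
Sample std dev = √[1109.1200 / 7] = 12.5875%
Sharpe = (μ − rf) / σ = (11.5000 − 1.68) / 12.5875 = 9.8200 / 12.5875 = 0.7801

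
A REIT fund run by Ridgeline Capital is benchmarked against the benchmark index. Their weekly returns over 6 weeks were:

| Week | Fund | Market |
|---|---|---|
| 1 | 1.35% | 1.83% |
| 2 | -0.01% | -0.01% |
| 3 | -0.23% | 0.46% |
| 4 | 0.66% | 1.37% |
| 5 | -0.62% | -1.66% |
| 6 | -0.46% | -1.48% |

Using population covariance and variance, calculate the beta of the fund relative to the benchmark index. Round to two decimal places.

0.48

r̄p = 0.1150%,  r̄m = 0.0850%
Cov = Σ(rp − r̄p)(rm − r̄m) / 6 = 0.8201
Var(rm) = Σ(rm − r̄m)² / 6 = 1.7234
β = Cov / Var = 0.8201 / 1.7234 = 0.4759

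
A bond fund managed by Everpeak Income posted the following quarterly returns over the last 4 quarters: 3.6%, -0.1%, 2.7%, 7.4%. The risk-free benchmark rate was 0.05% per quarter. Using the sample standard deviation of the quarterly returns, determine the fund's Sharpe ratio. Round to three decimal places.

1.082

μ = (3.6 − 0.1 + 2.7 + 7.4) / 4 = 13.60 / 4 = 3.4000%
Σ(r − μ)² = 28.7800; sample σ = √(28.7800/3) = 3.0973%
Sharpe = (μ − rf) / σ = (3.4000 − 0.05) / 3.0973 = 3.3500 / 3.0973 = 1.0816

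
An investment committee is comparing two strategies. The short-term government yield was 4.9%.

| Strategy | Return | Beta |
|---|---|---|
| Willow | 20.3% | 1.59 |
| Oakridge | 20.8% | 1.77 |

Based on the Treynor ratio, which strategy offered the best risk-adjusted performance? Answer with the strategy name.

Willow

Willow: Treynor = (20.3% − 4.9%) / 1.59 = 9.686
Oakridge: Treynor = (20.8% − 4.9%) / 1.77 = 8.983
Highest: Willow (9.686).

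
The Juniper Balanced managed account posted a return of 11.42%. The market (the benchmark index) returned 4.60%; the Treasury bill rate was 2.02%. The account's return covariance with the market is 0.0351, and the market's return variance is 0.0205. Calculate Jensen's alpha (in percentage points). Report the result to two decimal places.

4.98

β = Cov / Var = 0.0351 / 0.0205 = 1.7122
E[R] = Rf + β(Rm − Rf) = 2.02% + 1.7122 × (4.60% − 2.02%) = 6.4375%
α = Rp − E[R] = 11.42% − 6.4375% = 4.9825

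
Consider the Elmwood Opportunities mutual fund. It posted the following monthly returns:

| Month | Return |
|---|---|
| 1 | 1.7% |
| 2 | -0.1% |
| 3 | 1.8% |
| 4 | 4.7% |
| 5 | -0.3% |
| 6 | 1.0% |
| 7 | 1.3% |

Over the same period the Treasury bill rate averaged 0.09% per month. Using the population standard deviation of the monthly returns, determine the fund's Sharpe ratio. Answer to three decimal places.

μ = (1.7 − 0.1 + 1.8 + 4.7 − 0.3 + 1 + 1.3) / 7 = 1.4429%
Population std dev = √[16.4371 / 7] = 1.5324%
Sharpe = (μ − rf) / σ = (1.4429 − 0.09) / 1.5324 = 1.3529 / 1.5324 = 0.8829

0.883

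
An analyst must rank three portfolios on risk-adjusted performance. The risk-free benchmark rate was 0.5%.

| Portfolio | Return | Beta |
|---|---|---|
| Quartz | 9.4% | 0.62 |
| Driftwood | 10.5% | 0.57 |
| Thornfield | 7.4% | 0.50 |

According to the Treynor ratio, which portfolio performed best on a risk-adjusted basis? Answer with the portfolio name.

Driftwood

Quartz: Treynor = (9.4% − 0.5%) / 0.62 = 14.355
Driftwood: Treynor = (10.5% − 0.5%) / 0.57 = 17.544
Thornfield: Treynor = (7.4% − 0.5%) / 0.50 = 13.800
Highest: Driftwood (17.544).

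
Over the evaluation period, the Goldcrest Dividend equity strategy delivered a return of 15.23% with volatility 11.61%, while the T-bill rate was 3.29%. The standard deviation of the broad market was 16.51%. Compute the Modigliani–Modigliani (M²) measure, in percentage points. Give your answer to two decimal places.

20.27

Sharpe = (Rp − Rf) / σp = (15.23% − 3.29%) / 11.61% = 1.0284
M² = Rf + Sharpe × σm = 3.29% + 1.0284 × 16.51% = 20.2689%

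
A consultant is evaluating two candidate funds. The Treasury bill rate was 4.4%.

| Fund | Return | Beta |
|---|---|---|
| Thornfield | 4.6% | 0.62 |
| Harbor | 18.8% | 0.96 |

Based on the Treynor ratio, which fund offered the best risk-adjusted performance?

Thornfield: Treynor = (4.6% − 4.4%) / 0.62 = 0.323
Harbor: Treynor = (18.8% − 4.4%) / 0.96 = 15.000
Highest: Harbor (15.000).

Harbor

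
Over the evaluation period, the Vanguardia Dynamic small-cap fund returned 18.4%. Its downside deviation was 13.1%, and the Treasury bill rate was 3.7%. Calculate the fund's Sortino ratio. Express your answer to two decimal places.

1.12

Sortino = (Rp − Rf) / σd = (18.4% − 3.7%) / 13.1% = 14.70% / 13.1% = 1.1221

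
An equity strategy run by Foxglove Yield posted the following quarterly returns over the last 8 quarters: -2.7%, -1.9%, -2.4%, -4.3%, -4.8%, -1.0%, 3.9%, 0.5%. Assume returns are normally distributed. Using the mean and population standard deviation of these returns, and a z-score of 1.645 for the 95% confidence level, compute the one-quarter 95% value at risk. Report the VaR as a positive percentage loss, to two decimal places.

r̄ = (-2.7 − 1.9 − 2.4 − 4.3 − 4.8 − 1 + 3.9 + 0.5) / 8 = -12.70 / 8 = -1.5875%
Σ(r − r̄)² = (-2.7 − (-1.5875))² + (-1.9 − (-1.5875))² + (-2.4 − (-1.5875))² + … = 54.4888
σ = √[54.4888 / 8] = 2.6098%
VaR = −(r̄ − z·σ) = −(-1.5875 − 1.645 × 2.6098) = −(-5.8806) = 5.8806%

5.88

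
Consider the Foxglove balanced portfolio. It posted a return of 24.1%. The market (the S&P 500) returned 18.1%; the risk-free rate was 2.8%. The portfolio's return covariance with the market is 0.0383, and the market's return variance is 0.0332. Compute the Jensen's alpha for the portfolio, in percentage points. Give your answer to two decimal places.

β = Cov / Var = 0.0383 / 0.0332 = 1.1536
E[R] = Rf + β(Rm − Rf) = 2.8% + 1.1536 × (18.1% − 2.8%) = 20.4501%
α = Rp − E[R] = 24.1% − 20.4501% = 3.6499

3.65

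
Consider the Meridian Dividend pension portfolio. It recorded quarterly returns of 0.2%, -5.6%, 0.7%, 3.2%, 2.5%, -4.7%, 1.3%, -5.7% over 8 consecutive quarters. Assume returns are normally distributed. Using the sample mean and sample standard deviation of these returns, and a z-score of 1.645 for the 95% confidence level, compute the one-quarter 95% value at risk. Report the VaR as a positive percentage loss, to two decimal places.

μ = (0.2 − 5.6 + 0.7 + 3.2 + 2.5 − 4.7 + 1.3 − 5.7) / 8 = -1.0125%
Sample std dev = √[96.4488 / 7] = 3.7119%
VaR = −(μ − z·σ) = −(-1.0125 − 1.645 × 3.7119) = −(-7.1186) = 7.1186%

7.12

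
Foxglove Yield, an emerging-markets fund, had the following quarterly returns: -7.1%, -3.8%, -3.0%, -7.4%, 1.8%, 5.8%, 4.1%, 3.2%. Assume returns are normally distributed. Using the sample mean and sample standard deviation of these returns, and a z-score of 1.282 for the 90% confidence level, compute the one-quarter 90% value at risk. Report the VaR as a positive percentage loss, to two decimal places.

7.43

Mean return μ = -6.40 / 8 = -0.8000%
Sample σ = √[Σ(r − μ)² / 7] = √[187.4200 / 7] = √26.7743 = 5.1744%
VaR = −(μ − z·σ) = −(-0.8000 − 1.282 × 5.1744) = −(-7.4336) = 7.4336%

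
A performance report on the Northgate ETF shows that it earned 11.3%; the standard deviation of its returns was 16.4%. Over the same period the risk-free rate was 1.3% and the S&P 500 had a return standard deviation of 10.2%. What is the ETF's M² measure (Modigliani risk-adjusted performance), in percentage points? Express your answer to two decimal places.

Sharpe = (Rp − Rf) / σp = (11.3% − 1.3%) / 16.4% = 0.6098
M² = Rf + Sharpe × σm = 1.3% + 0.6098 × 10.2% = 7.5200%

7.52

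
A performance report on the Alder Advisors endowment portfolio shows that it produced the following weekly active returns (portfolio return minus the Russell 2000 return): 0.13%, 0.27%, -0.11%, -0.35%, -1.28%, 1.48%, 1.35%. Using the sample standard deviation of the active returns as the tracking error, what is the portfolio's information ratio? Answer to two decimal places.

0.22

r̄ = (0.13 + 0.27 − 0.11 − 0.35 − 1.28 + 1.48 + 1.35) / 7 = 1.490 / 7 = 0.2129%
Sample std dev = √[5.5585 / 6] = 0.9625%
IR = r̄ / tracking error = 0.2129 / 0.9625 = 0.2212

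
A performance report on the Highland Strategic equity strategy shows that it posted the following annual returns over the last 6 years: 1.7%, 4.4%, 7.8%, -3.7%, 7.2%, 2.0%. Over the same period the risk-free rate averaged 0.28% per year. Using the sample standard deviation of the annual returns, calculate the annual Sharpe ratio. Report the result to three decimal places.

μ = (1.7 + 4.4 + 7.8 − 3.7 + 7.2 + 2) / 6 = 3.2333%
Sample σ = √[Σ(r − μ)² / 5] = √[89.8933 / 5] = √17.9787 = 4.2401%
Sharpe = (μ − rf) / σ = (3.2333 − 0.28) / 4.2401 = 2.9533 / 4.2401 = 0.6965

0.697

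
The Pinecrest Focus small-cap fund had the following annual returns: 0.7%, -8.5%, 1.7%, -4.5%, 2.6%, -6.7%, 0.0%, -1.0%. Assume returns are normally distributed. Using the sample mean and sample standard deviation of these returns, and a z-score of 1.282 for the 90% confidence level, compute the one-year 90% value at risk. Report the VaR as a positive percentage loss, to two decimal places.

7.22

r̄ = (0.7 − 8.5 + 1.7 − 4.5 + 2.6 − 6.7 + 0 − 1) / 8 = -15.70 / 8 = -1.9625%
Sample σ = √[Σ(r − r̄)² / 7] = √[117.7188 / 7] = √16.8170 = 4.1009%
VaR = −(r̄ − z·σ) = −(-1.9625 − 1.282 × 4.1009) = −(-7.2199) = 7.2199%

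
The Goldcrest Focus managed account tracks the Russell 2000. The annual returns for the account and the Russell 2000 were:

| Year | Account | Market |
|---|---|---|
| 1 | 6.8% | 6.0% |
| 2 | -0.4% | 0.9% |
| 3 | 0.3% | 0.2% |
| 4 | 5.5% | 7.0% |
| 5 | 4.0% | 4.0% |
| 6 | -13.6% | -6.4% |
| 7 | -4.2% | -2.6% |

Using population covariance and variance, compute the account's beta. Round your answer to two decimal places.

r̄p = -0.2286%,  r̄m = 1.3000%
Cov = Σ(rp − r̄p)(rm − r̄m) / 7 = 27.8629
Var(rm) = Σ(rm − r̄m)² / 7 = 19.6771
β = Cov / Var = 27.8629 / 19.6771 = 1.4160

1.42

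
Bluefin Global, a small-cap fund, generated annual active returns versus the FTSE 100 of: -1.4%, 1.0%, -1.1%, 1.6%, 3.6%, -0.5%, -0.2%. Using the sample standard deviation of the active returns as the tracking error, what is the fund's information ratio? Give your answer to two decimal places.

0.24

r̄ = (-1.4 + 1 − 1.1 + 1.6 + 3.6 − 0.5 − 0.2) / 7 = 3.00 / 7 = 0.4286%
Σ(r − r̄)² = 18.6943; sample σ = √(18.6943/6) = 1.7651%
IR = r̄ / tracking error = 0.4286 / 1.7651 = 0.2428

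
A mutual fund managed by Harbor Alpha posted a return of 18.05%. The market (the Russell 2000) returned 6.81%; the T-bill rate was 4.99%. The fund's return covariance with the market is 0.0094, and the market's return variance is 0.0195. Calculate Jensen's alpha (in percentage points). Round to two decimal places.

12.18

β = Cov / Var = 0.0094 / 0.0195 = 0.4821
E[R] = Rf + β(Rm − Rf) = 4.99% + 0.4821 × (6.81% − 4.99%) = 5.8674%
α = Rp − E[R] = 18.05% − 5.8674% = 12.1826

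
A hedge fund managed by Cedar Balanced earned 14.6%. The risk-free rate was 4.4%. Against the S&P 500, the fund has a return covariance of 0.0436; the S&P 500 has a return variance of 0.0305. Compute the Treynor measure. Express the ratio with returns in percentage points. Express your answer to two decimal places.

7.14

β = Cov / Var = 0.0436 / 0.0305 = 1.4295
Treynor = (Rp − Rf) / β = (14.6% − 4.4%) / 1.4295 = 10.20 / 1.4295 = 7.1354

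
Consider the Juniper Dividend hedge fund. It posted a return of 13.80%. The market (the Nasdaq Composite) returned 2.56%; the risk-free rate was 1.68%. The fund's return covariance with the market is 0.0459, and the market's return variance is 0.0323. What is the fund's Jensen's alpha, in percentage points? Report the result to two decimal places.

10.87

β = Cov / Var = 0.0459 / 0.0323 = 1.4211
E[R] = Rf + β(Rm − Rf) = 1.68% + 1.4211 × (2.56% − 1.68%) = 2.9306%
α = Rp − E[R] = 13.80% − 2.9306% = 10.8694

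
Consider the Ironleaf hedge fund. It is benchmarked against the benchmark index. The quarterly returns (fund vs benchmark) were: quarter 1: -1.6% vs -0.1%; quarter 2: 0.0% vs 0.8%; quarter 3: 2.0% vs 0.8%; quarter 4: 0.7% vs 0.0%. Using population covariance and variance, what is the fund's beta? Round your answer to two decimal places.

1.85

r̄p = 0.2750%,  r̄m = 0.3750%
Cov = Σ(rp − r̄p)(rm − r̄m) / 4 = 0.3369
Var(rm) = Σ(rm − r̄m)² / 4 = 0.1819
β = Cov / Var = 0.3369 / 0.1819 = 1.8521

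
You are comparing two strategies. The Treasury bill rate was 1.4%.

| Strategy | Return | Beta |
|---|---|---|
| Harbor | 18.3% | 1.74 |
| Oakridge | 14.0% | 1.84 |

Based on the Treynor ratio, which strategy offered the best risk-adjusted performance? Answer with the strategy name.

Harbor: Treynor = (18.3% − 1.4%) / 1.74 = 9.713
Oakridge: Treynor = (14.0% − 1.4%) / 1.84 = 6.848
Highest: Harbor (9.713).

Harbor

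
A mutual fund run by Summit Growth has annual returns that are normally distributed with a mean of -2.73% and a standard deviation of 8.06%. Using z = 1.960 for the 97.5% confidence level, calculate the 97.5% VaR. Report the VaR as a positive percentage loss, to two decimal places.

VaR (as % loss) = −(μ − z·σ) = −(-2.73% − 1.960 × 8.06%) = −(-18.5276%) = 18.5276%

18.53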